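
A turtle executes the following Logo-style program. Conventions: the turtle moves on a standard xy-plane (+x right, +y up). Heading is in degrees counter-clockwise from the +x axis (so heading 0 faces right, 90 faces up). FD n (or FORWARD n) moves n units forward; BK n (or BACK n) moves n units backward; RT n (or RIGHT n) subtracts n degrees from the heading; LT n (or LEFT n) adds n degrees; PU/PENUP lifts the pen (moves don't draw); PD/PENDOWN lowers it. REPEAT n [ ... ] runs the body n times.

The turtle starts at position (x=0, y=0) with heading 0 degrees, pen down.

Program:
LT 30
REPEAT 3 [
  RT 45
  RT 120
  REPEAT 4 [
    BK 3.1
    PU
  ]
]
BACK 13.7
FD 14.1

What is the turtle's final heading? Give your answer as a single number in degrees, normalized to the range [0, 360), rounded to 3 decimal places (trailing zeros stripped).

Answer: 255

Derivation:
Executing turtle program step by step:
Start: pos=(0,0), heading=0, pen down
LT 30: heading 0 -> 30
REPEAT 3 [
  -- iteration 1/3 --
  RT 45: heading 30 -> 345
  RT 120: heading 345 -> 225
  REPEAT 4 [
    -- iteration 1/4 --
    BK 3.1: (0,0) -> (2.192,2.192) [heading=225, draw]
    PU: pen up
    -- iteration 2/4 --
    BK 3.1: (2.192,2.192) -> (4.384,4.384) [heading=225, move]
    PU: pen up
    -- iteration 3/4 --
    BK 3.1: (4.384,4.384) -> (6.576,6.576) [heading=225, move]
    PU: pen up
    -- iteration 4/4 --
    BK 3.1: (6.576,6.576) -> (8.768,8.768) [heading=225, move]
    PU: pen up
  ]
  -- iteration 2/3 --
  RT 45: heading 225 -> 180
  RT 120: heading 180 -> 60
  REPEAT 4 [
    -- iteration 1/4 --
    BK 3.1: (8.768,8.768) -> (7.218,6.083) [heading=60, move]
    PU: pen up
    -- iteration 2/4 --
    BK 3.1: (7.218,6.083) -> (5.668,3.399) [heading=60, move]
    PU: pen up
    -- iteration 3/4 --
    BK 3.1: (5.668,3.399) -> (4.118,0.714) [heading=60, move]
    PU: pen up
    -- iteration 4/4 --
    BK 3.1: (4.118,0.714) -> (2.568,-1.971) [heading=60, move]
    PU: pen up
  ]
  -- iteration 3/3 --
  RT 45: heading 60 -> 15
  RT 120: heading 15 -> 255
  REPEAT 4 [
    -- iteration 1/4 --
    BK 3.1: (2.568,-1.971) -> (3.37,1.024) [heading=255, move]
    PU: pen up
    -- iteration 2/4 --
    BK 3.1: (3.37,1.024) -> (4.173,4.018) [heading=255, move]
    PU: pen up
    -- iteration 3/4 --
    BK 3.1: (4.173,4.018) -> (4.975,7.013) [heading=255, move]
    PU: pen up
    -- iteration 4/4 --
    BK 3.1: (4.975,7.013) -> (5.777,10.007) [heading=255, move]
    PU: pen up
  ]
]
BK 13.7: (5.777,10.007) -> (9.323,23.24) [heading=255, move]
FD 14.1: (9.323,23.24) -> (5.674,9.621) [heading=255, move]
Final: pos=(5.674,9.621), heading=255, 1 segment(s) drawn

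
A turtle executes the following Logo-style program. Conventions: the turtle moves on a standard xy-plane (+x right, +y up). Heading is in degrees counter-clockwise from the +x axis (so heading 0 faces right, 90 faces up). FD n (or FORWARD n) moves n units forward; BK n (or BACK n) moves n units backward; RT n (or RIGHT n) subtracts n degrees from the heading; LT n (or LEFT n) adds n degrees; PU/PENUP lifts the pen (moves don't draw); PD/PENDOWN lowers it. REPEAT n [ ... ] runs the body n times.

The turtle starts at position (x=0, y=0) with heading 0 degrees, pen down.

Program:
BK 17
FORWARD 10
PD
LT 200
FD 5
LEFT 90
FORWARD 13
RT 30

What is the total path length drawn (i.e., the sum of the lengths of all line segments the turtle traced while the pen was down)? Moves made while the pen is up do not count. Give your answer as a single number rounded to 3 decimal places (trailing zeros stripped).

Executing turtle program step by step:
Start: pos=(0,0), heading=0, pen down
BK 17: (0,0) -> (-17,0) [heading=0, draw]
FD 10: (-17,0) -> (-7,0) [heading=0, draw]
PD: pen down
LT 200: heading 0 -> 200
FD 5: (-7,0) -> (-11.698,-1.71) [heading=200, draw]
LT 90: heading 200 -> 290
FD 13: (-11.698,-1.71) -> (-7.252,-13.926) [heading=290, draw]
RT 30: heading 290 -> 260
Final: pos=(-7.252,-13.926), heading=260, 4 segment(s) drawn

Segment lengths:
  seg 1: (0,0) -> (-17,0), length = 17
  seg 2: (-17,0) -> (-7,0), length = 10
  seg 3: (-7,0) -> (-11.698,-1.71), length = 5
  seg 4: (-11.698,-1.71) -> (-7.252,-13.926), length = 13
Total = 45

Answer: 45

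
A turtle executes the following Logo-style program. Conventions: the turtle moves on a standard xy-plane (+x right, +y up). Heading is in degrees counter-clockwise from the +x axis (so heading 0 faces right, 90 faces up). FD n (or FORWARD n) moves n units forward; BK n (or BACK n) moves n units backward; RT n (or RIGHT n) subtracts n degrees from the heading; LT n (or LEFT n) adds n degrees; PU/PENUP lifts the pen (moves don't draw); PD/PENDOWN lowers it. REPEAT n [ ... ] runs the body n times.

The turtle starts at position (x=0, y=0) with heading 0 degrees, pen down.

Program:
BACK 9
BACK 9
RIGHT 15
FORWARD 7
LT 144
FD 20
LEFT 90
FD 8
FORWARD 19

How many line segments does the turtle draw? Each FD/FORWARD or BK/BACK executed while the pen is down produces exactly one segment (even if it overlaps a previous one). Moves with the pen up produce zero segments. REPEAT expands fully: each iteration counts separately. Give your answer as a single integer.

Executing turtle program step by step:
Start: pos=(0,0), heading=0, pen down
BK 9: (0,0) -> (-9,0) [heading=0, draw]
BK 9: (-9,0) -> (-18,0) [heading=0, draw]
RT 15: heading 0 -> 345
FD 7: (-18,0) -> (-11.239,-1.812) [heading=345, draw]
LT 144: heading 345 -> 129
FD 20: (-11.239,-1.812) -> (-23.825,13.731) [heading=129, draw]
LT 90: heading 129 -> 219
FD 8: (-23.825,13.731) -> (-30.042,8.697) [heading=219, draw]
FD 19: (-30.042,8.697) -> (-44.808,-3.26) [heading=219, draw]
Final: pos=(-44.808,-3.26), heading=219, 6 segment(s) drawn
Segments drawn: 6

Answer: 6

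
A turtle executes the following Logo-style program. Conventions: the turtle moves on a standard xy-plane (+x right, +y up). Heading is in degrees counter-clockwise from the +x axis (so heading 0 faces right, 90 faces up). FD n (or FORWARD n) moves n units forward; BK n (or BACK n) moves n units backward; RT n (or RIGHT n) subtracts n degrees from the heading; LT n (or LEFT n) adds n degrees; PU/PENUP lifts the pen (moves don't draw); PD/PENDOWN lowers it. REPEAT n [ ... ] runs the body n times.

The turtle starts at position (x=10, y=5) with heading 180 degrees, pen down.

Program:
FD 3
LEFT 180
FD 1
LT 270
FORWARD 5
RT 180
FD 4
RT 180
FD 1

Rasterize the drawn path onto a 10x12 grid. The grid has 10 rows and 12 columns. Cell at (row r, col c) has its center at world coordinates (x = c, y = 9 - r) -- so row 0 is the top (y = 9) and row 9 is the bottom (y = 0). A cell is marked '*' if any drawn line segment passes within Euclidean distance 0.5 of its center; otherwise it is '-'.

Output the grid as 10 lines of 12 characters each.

Answer: ------------
------------
------------
------------
-------****-
--------*---
--------*---
--------*---
--------*---
--------*---

Derivation:
Segment 0: (10,5) -> (7,5)
Segment 1: (7,5) -> (8,5)
Segment 2: (8,5) -> (8,0)
Segment 3: (8,0) -> (8,4)
Segment 4: (8,4) -> (8,3)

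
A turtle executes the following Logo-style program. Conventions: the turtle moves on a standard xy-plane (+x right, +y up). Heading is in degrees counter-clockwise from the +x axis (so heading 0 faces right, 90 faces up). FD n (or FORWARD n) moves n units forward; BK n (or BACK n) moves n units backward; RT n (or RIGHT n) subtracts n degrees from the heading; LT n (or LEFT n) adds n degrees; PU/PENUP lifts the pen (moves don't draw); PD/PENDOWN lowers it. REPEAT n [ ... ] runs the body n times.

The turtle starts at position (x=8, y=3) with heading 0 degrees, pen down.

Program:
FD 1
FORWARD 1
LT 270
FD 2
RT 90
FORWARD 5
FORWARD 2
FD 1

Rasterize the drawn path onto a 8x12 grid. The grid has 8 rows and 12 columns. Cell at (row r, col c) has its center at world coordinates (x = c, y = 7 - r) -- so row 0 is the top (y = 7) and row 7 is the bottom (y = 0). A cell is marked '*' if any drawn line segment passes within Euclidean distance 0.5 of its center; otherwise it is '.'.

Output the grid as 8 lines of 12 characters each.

Segment 0: (8,3) -> (9,3)
Segment 1: (9,3) -> (10,3)
Segment 2: (10,3) -> (10,1)
Segment 3: (10,1) -> (5,1)
Segment 4: (5,1) -> (3,1)
Segment 5: (3,1) -> (2,1)

Answer: ............
............
............
............
........***.
..........*.
..*********.
............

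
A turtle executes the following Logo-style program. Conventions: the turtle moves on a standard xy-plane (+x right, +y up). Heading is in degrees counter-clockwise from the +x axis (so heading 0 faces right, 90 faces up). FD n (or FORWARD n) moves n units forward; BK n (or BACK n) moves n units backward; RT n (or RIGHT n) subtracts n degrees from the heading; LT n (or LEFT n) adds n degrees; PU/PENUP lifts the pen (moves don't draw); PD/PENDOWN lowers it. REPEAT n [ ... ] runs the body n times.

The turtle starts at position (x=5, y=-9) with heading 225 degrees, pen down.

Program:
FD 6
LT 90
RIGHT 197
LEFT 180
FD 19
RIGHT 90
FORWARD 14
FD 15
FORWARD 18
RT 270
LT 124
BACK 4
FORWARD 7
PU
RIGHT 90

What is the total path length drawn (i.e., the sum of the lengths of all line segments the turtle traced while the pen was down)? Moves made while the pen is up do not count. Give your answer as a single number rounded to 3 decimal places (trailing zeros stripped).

Executing turtle program step by step:
Start: pos=(5,-9), heading=225, pen down
FD 6: (5,-9) -> (0.757,-13.243) [heading=225, draw]
LT 90: heading 225 -> 315
RT 197: heading 315 -> 118
LT 180: heading 118 -> 298
FD 19: (0.757,-13.243) -> (9.677,-30.019) [heading=298, draw]
RT 90: heading 298 -> 208
FD 14: (9.677,-30.019) -> (-2.684,-36.591) [heading=208, draw]
FD 15: (-2.684,-36.591) -> (-15.928,-43.633) [heading=208, draw]
FD 18: (-15.928,-43.633) -> (-31.821,-52.084) [heading=208, draw]
RT 270: heading 208 -> 298
LT 124: heading 298 -> 62
BK 4: (-31.821,-52.084) -> (-33.699,-55.616) [heading=62, draw]
FD 7: (-33.699,-55.616) -> (-30.413,-49.435) [heading=62, draw]
PU: pen up
RT 90: heading 62 -> 332
Final: pos=(-30.413,-49.435), heading=332, 7 segment(s) drawn

Segment lengths:
  seg 1: (5,-9) -> (0.757,-13.243), length = 6
  seg 2: (0.757,-13.243) -> (9.677,-30.019), length = 19
  seg 3: (9.677,-30.019) -> (-2.684,-36.591), length = 14
  seg 4: (-2.684,-36.591) -> (-15.928,-43.633), length = 15
  seg 5: (-15.928,-43.633) -> (-31.821,-52.084), length = 18
  seg 6: (-31.821,-52.084) -> (-33.699,-55.616), length = 4
  seg 7: (-33.699,-55.616) -> (-30.413,-49.435), length = 7
Total = 83

Answer: 83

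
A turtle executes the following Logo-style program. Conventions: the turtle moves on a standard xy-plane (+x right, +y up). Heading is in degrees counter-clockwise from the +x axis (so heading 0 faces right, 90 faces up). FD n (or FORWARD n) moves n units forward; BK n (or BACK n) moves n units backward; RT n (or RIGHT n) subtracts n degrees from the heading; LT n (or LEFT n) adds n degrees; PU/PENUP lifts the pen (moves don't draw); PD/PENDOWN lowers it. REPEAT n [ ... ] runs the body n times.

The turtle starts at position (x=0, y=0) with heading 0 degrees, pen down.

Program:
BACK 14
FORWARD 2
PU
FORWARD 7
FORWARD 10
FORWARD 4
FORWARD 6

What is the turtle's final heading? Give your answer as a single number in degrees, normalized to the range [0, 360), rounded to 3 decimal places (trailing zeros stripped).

Executing turtle program step by step:
Start: pos=(0,0), heading=0, pen down
BK 14: (0,0) -> (-14,0) [heading=0, draw]
FD 2: (-14,0) -> (-12,0) [heading=0, draw]
PU: pen up
FD 7: (-12,0) -> (-5,0) [heading=0, move]
FD 10: (-5,0) -> (5,0) [heading=0, move]
FD 4: (5,0) -> (9,0) [heading=0, move]
FD 6: (9,0) -> (15,0) [heading=0, move]
Final: pos=(15,0), heading=0, 2 segment(s) drawn

Answer: 0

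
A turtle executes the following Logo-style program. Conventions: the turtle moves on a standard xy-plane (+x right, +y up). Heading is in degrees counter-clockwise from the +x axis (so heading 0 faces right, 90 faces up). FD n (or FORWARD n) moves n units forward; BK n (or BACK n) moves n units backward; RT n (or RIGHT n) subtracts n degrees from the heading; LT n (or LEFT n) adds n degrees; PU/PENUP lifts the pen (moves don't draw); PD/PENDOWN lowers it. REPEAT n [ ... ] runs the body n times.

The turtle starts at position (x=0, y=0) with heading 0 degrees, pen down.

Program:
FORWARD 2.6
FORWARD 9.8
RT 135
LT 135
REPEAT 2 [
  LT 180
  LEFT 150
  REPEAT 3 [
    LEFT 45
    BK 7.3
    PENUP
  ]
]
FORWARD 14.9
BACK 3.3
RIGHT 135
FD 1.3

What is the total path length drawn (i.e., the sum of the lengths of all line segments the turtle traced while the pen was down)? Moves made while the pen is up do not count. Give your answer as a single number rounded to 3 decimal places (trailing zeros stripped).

Executing turtle program step by step:
Start: pos=(0,0), heading=0, pen down
FD 2.6: (0,0) -> (2.6,0) [heading=0, draw]
FD 9.8: (2.6,0) -> (12.4,0) [heading=0, draw]
RT 135: heading 0 -> 225
LT 135: heading 225 -> 0
REPEAT 2 [
  -- iteration 1/2 --
  LT 180: heading 0 -> 180
  LT 150: heading 180 -> 330
  REPEAT 3 [
    -- iteration 1/3 --
    LT 45: heading 330 -> 15
    BK 7.3: (12.4,0) -> (5.349,-1.889) [heading=15, draw]
    PU: pen up
    -- iteration 2/3 --
    LT 45: heading 15 -> 60
    BK 7.3: (5.349,-1.889) -> (1.699,-8.211) [heading=60, move]
    PU: pen up
    -- iteration 3/3 --
    LT 45: heading 60 -> 105
    BK 7.3: (1.699,-8.211) -> (3.588,-15.263) [heading=105, move]
    PU: pen up
  ]
  -- iteration 2/2 --
  LT 180: heading 105 -> 285
  LT 150: heading 285 -> 75
  REPEAT 3 [
    -- iteration 1/3 --
    LT 45: heading 75 -> 120
    BK 7.3: (3.588,-15.263) -> (7.238,-21.585) [heading=120, move]
    PU: pen up
    -- iteration 2/3 --
    LT 45: heading 120 -> 165
    BK 7.3: (7.238,-21.585) -> (14.289,-23.474) [heading=165, move]
    PU: pen up
    -- iteration 3/3 --
    LT 45: heading 165 -> 210
    BK 7.3: (14.289,-23.474) -> (20.611,-19.824) [heading=210, move]
    PU: pen up
  ]
]
FD 14.9: (20.611,-19.824) -> (7.708,-27.274) [heading=210, move]
BK 3.3: (7.708,-27.274) -> (10.565,-25.624) [heading=210, move]
RT 135: heading 210 -> 75
FD 1.3: (10.565,-25.624) -> (10.902,-24.368) [heading=75, move]
Final: pos=(10.902,-24.368), heading=75, 3 segment(s) drawn

Segment lengths:
  seg 1: (0,0) -> (2.6,0), length = 2.6
  seg 2: (2.6,0) -> (12.4,0), length = 9.8
  seg 3: (12.4,0) -> (5.349,-1.889), length = 7.3
Total = 19.7

Answer: 19.7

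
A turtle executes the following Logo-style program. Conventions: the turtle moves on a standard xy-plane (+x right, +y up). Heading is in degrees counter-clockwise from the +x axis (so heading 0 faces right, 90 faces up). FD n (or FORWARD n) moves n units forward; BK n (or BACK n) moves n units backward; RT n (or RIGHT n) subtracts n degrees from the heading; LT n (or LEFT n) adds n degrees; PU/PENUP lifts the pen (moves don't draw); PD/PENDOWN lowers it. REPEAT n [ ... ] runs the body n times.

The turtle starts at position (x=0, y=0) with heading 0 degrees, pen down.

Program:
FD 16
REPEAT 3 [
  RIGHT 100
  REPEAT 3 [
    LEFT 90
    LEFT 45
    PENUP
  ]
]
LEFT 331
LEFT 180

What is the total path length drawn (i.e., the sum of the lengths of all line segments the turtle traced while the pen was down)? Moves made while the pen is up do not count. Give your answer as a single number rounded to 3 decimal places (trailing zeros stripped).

Answer: 16

Derivation:
Executing turtle program step by step:
Start: pos=(0,0), heading=0, pen down
FD 16: (0,0) -> (16,0) [heading=0, draw]
REPEAT 3 [
  -- iteration 1/3 --
  RT 100: heading 0 -> 260
  REPEAT 3 [
    -- iteration 1/3 --
    LT 90: heading 260 -> 350
    LT 45: heading 350 -> 35
    PU: pen up
    -- iteration 2/3 --
    LT 90: heading 35 -> 125
    LT 45: heading 125 -> 170
    PU: pen up
    -- iteration 3/3 --
    LT 90: heading 170 -> 260
    LT 45: heading 260 -> 305
    PU: pen up
  ]
  -- iteration 2/3 --
  RT 100: heading 305 -> 205
  REPEAT 3 [
    -- iteration 1/3 --
    LT 90: heading 205 -> 295
    LT 45: heading 295 -> 340
    PU: pen up
    -- iteration 2/3 --
    LT 90: heading 340 -> 70
    LT 45: heading 70 -> 115
    PU: pen up
    -- iteration 3/3 --
    LT 90: heading 115 -> 205
    LT 45: heading 205 -> 250
    PU: pen up
  ]
  -- iteration 3/3 --
  RT 100: heading 250 -> 150
  REPEAT 3 [
    -- iteration 1/3 --
    LT 90: heading 150 -> 240
    LT 45: heading 240 -> 285
    PU: pen up
    -- iteration 2/3 --
    LT 90: heading 285 -> 15
    LT 45: heading 15 -> 60
    PU: pen up
    -- iteration 3/3 --
    LT 90: heading 60 -> 150
    LT 45: heading 150 -> 195
    PU: pen up
  ]
]
LT 331: heading 195 -> 166
LT 180: heading 166 -> 346
Final: pos=(16,0), heading=346, 1 segment(s) drawn

Segment lengths:
  seg 1: (0,0) -> (16,0), length = 16
Total = 16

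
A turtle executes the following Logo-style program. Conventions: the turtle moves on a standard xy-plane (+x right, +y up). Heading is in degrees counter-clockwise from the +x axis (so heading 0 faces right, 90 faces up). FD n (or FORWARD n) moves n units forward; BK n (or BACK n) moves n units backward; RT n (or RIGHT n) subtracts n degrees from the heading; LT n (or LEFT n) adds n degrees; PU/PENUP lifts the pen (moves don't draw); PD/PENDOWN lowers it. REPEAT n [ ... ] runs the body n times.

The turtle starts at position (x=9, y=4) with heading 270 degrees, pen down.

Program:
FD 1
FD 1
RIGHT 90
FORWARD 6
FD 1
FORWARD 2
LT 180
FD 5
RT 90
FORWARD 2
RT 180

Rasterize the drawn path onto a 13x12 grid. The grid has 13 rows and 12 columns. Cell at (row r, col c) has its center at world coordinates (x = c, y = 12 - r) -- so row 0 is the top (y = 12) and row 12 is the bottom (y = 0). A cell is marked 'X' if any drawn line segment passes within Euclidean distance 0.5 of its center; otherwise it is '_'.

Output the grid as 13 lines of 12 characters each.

Answer: ____________
____________
____________
____________
____________
____________
____________
____________
_________X__
_________X__
XXXXXXXXXX__
_____X______
_____X______

Derivation:
Segment 0: (9,4) -> (9,3)
Segment 1: (9,3) -> (9,2)
Segment 2: (9,2) -> (3,2)
Segment 3: (3,2) -> (2,2)
Segment 4: (2,2) -> (0,2)
Segment 5: (0,2) -> (5,2)
Segment 6: (5,2) -> (5,0)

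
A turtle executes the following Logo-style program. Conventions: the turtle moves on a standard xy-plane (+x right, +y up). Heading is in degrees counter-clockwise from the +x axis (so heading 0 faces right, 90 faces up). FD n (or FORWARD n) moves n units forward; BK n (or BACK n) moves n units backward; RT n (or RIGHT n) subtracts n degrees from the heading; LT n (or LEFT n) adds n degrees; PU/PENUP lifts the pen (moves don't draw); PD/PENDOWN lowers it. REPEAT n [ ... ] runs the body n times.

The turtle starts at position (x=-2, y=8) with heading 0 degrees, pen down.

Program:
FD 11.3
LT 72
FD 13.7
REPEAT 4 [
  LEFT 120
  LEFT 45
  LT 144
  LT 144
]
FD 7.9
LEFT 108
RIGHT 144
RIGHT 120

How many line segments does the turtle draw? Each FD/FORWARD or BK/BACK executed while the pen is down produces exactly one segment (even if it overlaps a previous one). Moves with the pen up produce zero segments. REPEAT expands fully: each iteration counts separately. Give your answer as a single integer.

Executing turtle program step by step:
Start: pos=(-2,8), heading=0, pen down
FD 11.3: (-2,8) -> (9.3,8) [heading=0, draw]
LT 72: heading 0 -> 72
FD 13.7: (9.3,8) -> (13.534,21.029) [heading=72, draw]
REPEAT 4 [
  -- iteration 1/4 --
  LT 120: heading 72 -> 192
  LT 45: heading 192 -> 237
  LT 144: heading 237 -> 21
  LT 144: heading 21 -> 165
  -- iteration 2/4 --
  LT 120: heading 165 -> 285
  LT 45: heading 285 -> 330
  LT 144: heading 330 -> 114
  LT 144: heading 114 -> 258
  -- iteration 3/4 --
  LT 120: heading 258 -> 18
  LT 45: heading 18 -> 63
  LT 144: heading 63 -> 207
  LT 144: heading 207 -> 351
  -- iteration 4/4 --
  LT 120: heading 351 -> 111
  LT 45: heading 111 -> 156
  LT 144: heading 156 -> 300
  LT 144: heading 300 -> 84
]
FD 7.9: (13.534,21.029) -> (14.359,28.886) [heading=84, draw]
LT 108: heading 84 -> 192
RT 144: heading 192 -> 48
RT 120: heading 48 -> 288
Final: pos=(14.359,28.886), heading=288, 3 segment(s) drawn
Segments drawn: 3

Answer: 3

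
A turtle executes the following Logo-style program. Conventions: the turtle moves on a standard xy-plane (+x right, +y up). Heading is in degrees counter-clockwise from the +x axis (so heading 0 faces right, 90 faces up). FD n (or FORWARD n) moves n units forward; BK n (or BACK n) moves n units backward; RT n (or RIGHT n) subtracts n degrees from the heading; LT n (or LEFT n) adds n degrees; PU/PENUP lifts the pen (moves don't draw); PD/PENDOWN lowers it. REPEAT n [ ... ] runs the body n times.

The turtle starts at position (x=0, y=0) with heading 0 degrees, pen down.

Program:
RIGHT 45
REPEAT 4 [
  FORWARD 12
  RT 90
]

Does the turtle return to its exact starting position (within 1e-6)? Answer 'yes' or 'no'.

Executing turtle program step by step:
Start: pos=(0,0), heading=0, pen down
RT 45: heading 0 -> 315
REPEAT 4 [
  -- iteration 1/4 --
  FD 12: (0,0) -> (8.485,-8.485) [heading=315, draw]
  RT 90: heading 315 -> 225
  -- iteration 2/4 --
  FD 12: (8.485,-8.485) -> (0,-16.971) [heading=225, draw]
  RT 90: heading 225 -> 135
  -- iteration 3/4 --
  FD 12: (0,-16.971) -> (-8.485,-8.485) [heading=135, draw]
  RT 90: heading 135 -> 45
  -- iteration 4/4 --
  FD 12: (-8.485,-8.485) -> (0,0) [heading=45, draw]
  RT 90: heading 45 -> 315
]
Final: pos=(0,0), heading=315, 4 segment(s) drawn

Start position: (0, 0)
Final position: (0, 0)
Distance = 0; < 1e-6 -> CLOSED

Answer: yes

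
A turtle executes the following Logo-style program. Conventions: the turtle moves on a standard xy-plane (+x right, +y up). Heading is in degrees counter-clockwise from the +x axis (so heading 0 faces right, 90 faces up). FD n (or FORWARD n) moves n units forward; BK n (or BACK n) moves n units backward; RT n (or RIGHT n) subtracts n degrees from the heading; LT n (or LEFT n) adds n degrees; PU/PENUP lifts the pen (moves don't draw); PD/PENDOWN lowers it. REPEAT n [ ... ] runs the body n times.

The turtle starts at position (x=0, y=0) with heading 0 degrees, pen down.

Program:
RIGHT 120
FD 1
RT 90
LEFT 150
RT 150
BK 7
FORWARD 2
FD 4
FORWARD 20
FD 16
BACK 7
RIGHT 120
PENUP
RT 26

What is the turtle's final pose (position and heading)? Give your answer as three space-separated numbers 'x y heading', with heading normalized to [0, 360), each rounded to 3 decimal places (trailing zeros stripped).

Answer: -24.749 13.134 4

Derivation:
Executing turtle program step by step:
Start: pos=(0,0), heading=0, pen down
RT 120: heading 0 -> 240
FD 1: (0,0) -> (-0.5,-0.866) [heading=240, draw]
RT 90: heading 240 -> 150
LT 150: heading 150 -> 300
RT 150: heading 300 -> 150
BK 7: (-0.5,-0.866) -> (5.562,-4.366) [heading=150, draw]
FD 2: (5.562,-4.366) -> (3.83,-3.366) [heading=150, draw]
FD 4: (3.83,-3.366) -> (0.366,-1.366) [heading=150, draw]
FD 20: (0.366,-1.366) -> (-16.954,8.634) [heading=150, draw]
FD 16: (-16.954,8.634) -> (-30.811,16.634) [heading=150, draw]
BK 7: (-30.811,16.634) -> (-24.749,13.134) [heading=150, draw]
RT 120: heading 150 -> 30
PU: pen up
RT 26: heading 30 -> 4
Final: pos=(-24.749,13.134), heading=4, 7 segment(s) drawn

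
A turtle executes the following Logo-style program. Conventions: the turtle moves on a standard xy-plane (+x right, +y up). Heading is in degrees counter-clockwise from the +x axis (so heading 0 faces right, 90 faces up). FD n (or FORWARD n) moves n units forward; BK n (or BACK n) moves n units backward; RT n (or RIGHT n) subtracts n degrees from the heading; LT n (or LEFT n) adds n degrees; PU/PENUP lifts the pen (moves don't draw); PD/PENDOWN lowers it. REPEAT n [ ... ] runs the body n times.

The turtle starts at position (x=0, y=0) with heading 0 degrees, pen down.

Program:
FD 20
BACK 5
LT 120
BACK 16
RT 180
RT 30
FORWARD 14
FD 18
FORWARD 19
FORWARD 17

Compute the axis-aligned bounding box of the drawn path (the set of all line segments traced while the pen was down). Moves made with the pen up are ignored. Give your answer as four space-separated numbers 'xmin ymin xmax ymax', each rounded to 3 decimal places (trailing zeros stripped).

Executing turtle program step by step:
Start: pos=(0,0), heading=0, pen down
FD 20: (0,0) -> (20,0) [heading=0, draw]
BK 5: (20,0) -> (15,0) [heading=0, draw]
LT 120: heading 0 -> 120
BK 16: (15,0) -> (23,-13.856) [heading=120, draw]
RT 180: heading 120 -> 300
RT 30: heading 300 -> 270
FD 14: (23,-13.856) -> (23,-27.856) [heading=270, draw]
FD 18: (23,-27.856) -> (23,-45.856) [heading=270, draw]
FD 19: (23,-45.856) -> (23,-64.856) [heading=270, draw]
FD 17: (23,-64.856) -> (23,-81.856) [heading=270, draw]
Final: pos=(23,-81.856), heading=270, 7 segment(s) drawn

Segment endpoints: x in {0, 15, 20, 23}, y in {-81.856, -64.856, -45.856, -27.856, -13.856, 0}
xmin=0, ymin=-81.856, xmax=23, ymax=0

Answer: 0 -81.856 23 0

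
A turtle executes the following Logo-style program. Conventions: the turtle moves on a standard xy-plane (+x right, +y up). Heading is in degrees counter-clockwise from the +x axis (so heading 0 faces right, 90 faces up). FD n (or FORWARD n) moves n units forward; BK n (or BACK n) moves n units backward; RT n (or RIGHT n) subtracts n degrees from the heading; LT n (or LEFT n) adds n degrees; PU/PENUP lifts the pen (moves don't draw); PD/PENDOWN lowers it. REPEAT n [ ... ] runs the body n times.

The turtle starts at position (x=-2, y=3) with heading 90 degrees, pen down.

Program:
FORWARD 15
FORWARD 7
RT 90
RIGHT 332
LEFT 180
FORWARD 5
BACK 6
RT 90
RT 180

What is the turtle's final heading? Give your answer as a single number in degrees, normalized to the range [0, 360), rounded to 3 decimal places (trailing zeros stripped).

Answer: 298

Derivation:
Executing turtle program step by step:
Start: pos=(-2,3), heading=90, pen down
FD 15: (-2,3) -> (-2,18) [heading=90, draw]
FD 7: (-2,18) -> (-2,25) [heading=90, draw]
RT 90: heading 90 -> 0
RT 332: heading 0 -> 28
LT 180: heading 28 -> 208
FD 5: (-2,25) -> (-6.415,22.653) [heading=208, draw]
BK 6: (-6.415,22.653) -> (-1.117,25.469) [heading=208, draw]
RT 90: heading 208 -> 118
RT 180: heading 118 -> 298
Final: pos=(-1.117,25.469), heading=298, 4 segment(s) drawn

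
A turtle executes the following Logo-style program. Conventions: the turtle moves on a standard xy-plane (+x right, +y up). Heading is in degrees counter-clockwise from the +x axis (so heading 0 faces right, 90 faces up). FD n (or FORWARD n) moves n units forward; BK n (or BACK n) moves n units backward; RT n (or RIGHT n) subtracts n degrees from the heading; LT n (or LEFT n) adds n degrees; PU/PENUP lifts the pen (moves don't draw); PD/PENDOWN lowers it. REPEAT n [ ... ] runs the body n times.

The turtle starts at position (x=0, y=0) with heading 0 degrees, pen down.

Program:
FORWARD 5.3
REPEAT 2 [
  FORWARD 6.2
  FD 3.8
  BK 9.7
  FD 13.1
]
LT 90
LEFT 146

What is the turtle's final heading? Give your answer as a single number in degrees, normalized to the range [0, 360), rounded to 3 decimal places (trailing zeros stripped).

Answer: 236

Derivation:
Executing turtle program step by step:
Start: pos=(0,0), heading=0, pen down
FD 5.3: (0,0) -> (5.3,0) [heading=0, draw]
REPEAT 2 [
  -- iteration 1/2 --
  FD 6.2: (5.3,0) -> (11.5,0) [heading=0, draw]
  FD 3.8: (11.5,0) -> (15.3,0) [heading=0, draw]
  BK 9.7: (15.3,0) -> (5.6,0) [heading=0, draw]
  FD 13.1: (5.6,0) -> (18.7,0) [heading=0, draw]
  -- iteration 2/2 --
  FD 6.2: (18.7,0) -> (24.9,0) [heading=0, draw]
  FD 3.8: (24.9,0) -> (28.7,0) [heading=0, draw]
  BK 9.7: (28.7,0) -> (19,0) [heading=0, draw]
  FD 13.1: (19,0) -> (32.1,0) [heading=0, draw]
]
LT 90: heading 0 -> 90
LT 146: heading 90 -> 236
Final: pos=(32.1,0), heading=236, 9 segment(s) drawn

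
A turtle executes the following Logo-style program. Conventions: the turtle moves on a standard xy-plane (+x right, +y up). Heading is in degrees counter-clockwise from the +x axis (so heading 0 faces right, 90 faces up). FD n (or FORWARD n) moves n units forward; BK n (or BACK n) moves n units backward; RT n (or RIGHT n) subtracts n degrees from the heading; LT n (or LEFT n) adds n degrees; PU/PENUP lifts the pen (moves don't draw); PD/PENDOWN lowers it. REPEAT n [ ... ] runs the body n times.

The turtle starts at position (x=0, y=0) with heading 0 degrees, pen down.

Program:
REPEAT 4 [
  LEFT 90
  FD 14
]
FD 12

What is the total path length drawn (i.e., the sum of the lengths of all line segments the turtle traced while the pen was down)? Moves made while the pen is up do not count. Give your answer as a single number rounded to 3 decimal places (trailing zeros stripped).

Executing turtle program step by step:
Start: pos=(0,0), heading=0, pen down
REPEAT 4 [
  -- iteration 1/4 --
  LT 90: heading 0 -> 90
  FD 14: (0,0) -> (0,14) [heading=90, draw]
  -- iteration 2/4 --
  LT 90: heading 90 -> 180
  FD 14: (0,14) -> (-14,14) [heading=180, draw]
  -- iteration 3/4 --
  LT 90: heading 180 -> 270
  FD 14: (-14,14) -> (-14,0) [heading=270, draw]
  -- iteration 4/4 --
  LT 90: heading 270 -> 0
  FD 14: (-14,0) -> (0,0) [heading=0, draw]
]
FD 12: (0,0) -> (12,0) [heading=0, draw]
Final: pos=(12,0), heading=0, 5 segment(s) drawn

Segment lengths:
  seg 1: (0,0) -> (0,14), length = 14
  seg 2: (0,14) -> (-14,14), length = 14
  seg 3: (-14,14) -> (-14,0), length = 14
  seg 4: (-14,0) -> (0,0), length = 14
  seg 5: (0,0) -> (12,0), length = 12
Total = 68

Answer: 68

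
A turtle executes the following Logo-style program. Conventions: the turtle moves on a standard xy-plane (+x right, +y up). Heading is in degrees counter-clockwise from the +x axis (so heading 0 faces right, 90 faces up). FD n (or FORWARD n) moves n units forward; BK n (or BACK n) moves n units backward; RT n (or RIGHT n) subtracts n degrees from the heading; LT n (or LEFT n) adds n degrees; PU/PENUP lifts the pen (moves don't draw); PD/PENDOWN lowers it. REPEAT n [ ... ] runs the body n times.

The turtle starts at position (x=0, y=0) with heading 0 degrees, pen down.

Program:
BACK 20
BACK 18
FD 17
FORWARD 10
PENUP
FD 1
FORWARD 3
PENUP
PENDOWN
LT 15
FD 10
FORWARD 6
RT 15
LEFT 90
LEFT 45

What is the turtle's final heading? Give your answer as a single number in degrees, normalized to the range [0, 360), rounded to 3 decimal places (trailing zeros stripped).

Answer: 135

Derivation:
Executing turtle program step by step:
Start: pos=(0,0), heading=0, pen down
BK 20: (0,0) -> (-20,0) [heading=0, draw]
BK 18: (-20,0) -> (-38,0) [heading=0, draw]
FD 17: (-38,0) -> (-21,0) [heading=0, draw]
FD 10: (-21,0) -> (-11,0) [heading=0, draw]
PU: pen up
FD 1: (-11,0) -> (-10,0) [heading=0, move]
FD 3: (-10,0) -> (-7,0) [heading=0, move]
PU: pen up
PD: pen down
LT 15: heading 0 -> 15
FD 10: (-7,0) -> (2.659,2.588) [heading=15, draw]
FD 6: (2.659,2.588) -> (8.455,4.141) [heading=15, draw]
RT 15: heading 15 -> 0
LT 90: heading 0 -> 90
LT 45: heading 90 -> 135
Final: pos=(8.455,4.141), heading=135, 6 segment(s) drawn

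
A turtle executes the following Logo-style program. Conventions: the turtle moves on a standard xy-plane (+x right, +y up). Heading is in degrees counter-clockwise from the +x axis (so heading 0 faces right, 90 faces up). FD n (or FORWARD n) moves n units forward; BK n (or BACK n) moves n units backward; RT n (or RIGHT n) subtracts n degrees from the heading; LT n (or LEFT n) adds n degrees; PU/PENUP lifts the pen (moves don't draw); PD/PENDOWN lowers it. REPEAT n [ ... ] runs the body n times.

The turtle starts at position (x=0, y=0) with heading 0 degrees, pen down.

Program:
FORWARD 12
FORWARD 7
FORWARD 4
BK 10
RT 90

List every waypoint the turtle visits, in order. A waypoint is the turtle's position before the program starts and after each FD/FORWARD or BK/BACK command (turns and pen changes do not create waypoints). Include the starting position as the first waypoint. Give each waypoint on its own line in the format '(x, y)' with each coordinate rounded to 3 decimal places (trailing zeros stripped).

Executing turtle program step by step:
Start: pos=(0,0), heading=0, pen down
FD 12: (0,0) -> (12,0) [heading=0, draw]
FD 7: (12,0) -> (19,0) [heading=0, draw]
FD 4: (19,0) -> (23,0) [heading=0, draw]
BK 10: (23,0) -> (13,0) [heading=0, draw]
RT 90: heading 0 -> 270
Final: pos=(13,0), heading=270, 4 segment(s) drawn
Waypoints (5 total):
(0, 0)
(12, 0)
(19, 0)
(23, 0)
(13, 0)

Answer: (0, 0)
(12, 0)
(19, 0)
(23, 0)
(13, 0)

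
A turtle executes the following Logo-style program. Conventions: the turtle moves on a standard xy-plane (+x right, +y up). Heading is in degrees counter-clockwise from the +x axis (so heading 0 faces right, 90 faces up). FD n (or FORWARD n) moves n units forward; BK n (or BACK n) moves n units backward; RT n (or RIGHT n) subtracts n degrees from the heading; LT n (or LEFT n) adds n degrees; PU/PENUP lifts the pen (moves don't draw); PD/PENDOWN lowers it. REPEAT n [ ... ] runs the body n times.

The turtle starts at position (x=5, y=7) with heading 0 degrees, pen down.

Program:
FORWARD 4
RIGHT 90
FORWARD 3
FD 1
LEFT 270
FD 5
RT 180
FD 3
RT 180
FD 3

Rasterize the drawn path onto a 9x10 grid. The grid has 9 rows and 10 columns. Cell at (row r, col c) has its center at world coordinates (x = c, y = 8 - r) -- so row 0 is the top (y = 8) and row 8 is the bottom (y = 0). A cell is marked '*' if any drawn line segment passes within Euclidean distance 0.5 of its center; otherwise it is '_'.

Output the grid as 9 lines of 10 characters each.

Segment 0: (5,7) -> (9,7)
Segment 1: (9,7) -> (9,4)
Segment 2: (9,4) -> (9,3)
Segment 3: (9,3) -> (4,3)
Segment 4: (4,3) -> (7,3)
Segment 5: (7,3) -> (4,3)

Answer: __________
_____*****
_________*
_________*
_________*
____******
__________
__________
__________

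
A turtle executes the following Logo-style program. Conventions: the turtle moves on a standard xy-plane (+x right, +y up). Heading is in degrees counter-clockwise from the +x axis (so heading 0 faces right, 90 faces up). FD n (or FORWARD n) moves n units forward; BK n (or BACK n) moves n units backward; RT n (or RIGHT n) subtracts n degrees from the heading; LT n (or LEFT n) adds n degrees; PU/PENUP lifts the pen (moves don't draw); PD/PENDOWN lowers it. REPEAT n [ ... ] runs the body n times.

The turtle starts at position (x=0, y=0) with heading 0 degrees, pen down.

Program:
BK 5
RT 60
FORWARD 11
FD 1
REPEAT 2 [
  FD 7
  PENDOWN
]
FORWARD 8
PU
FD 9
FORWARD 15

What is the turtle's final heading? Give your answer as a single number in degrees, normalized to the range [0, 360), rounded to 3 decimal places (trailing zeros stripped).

Answer: 300

Derivation:
Executing turtle program step by step:
Start: pos=(0,0), heading=0, pen down
BK 5: (0,0) -> (-5,0) [heading=0, draw]
RT 60: heading 0 -> 300
FD 11: (-5,0) -> (0.5,-9.526) [heading=300, draw]
FD 1: (0.5,-9.526) -> (1,-10.392) [heading=300, draw]
REPEAT 2 [
  -- iteration 1/2 --
  FD 7: (1,-10.392) -> (4.5,-16.454) [heading=300, draw]
  PD: pen down
  -- iteration 2/2 --
  FD 7: (4.5,-16.454) -> (8,-22.517) [heading=300, draw]
  PD: pen down
]
FD 8: (8,-22.517) -> (12,-29.445) [heading=300, draw]
PU: pen up
FD 9: (12,-29.445) -> (16.5,-37.239) [heading=300, move]
FD 15: (16.5,-37.239) -> (24,-50.229) [heading=300, move]
Final: pos=(24,-50.229), heading=300, 6 segment(s) drawn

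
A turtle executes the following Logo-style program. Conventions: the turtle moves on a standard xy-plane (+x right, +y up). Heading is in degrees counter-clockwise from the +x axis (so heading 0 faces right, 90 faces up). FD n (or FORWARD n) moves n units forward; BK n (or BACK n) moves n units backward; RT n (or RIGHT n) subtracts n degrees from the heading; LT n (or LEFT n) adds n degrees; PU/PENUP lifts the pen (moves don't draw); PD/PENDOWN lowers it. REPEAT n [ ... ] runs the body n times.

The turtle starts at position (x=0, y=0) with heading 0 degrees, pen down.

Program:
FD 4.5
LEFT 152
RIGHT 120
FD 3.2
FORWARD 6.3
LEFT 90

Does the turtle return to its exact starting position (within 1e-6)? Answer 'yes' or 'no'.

Answer: no

Derivation:
Executing turtle program step by step:
Start: pos=(0,0), heading=0, pen down
FD 4.5: (0,0) -> (4.5,0) [heading=0, draw]
LT 152: heading 0 -> 152
RT 120: heading 152 -> 32
FD 3.2: (4.5,0) -> (7.214,1.696) [heading=32, draw]
FD 6.3: (7.214,1.696) -> (12.556,5.034) [heading=32, draw]
LT 90: heading 32 -> 122
Final: pos=(12.556,5.034), heading=122, 3 segment(s) drawn

Start position: (0, 0)
Final position: (12.556, 5.034)
Distance = 13.528; >= 1e-6 -> NOT closed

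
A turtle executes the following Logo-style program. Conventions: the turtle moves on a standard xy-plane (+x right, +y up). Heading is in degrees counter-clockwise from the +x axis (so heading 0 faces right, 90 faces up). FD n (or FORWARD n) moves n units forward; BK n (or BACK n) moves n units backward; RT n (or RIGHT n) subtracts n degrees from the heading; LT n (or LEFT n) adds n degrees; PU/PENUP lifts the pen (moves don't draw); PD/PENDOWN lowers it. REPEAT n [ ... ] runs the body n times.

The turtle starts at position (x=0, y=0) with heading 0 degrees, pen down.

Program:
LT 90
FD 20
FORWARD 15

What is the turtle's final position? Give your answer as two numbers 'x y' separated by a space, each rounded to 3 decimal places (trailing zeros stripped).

Answer: 0 35

Derivation:
Executing turtle program step by step:
Start: pos=(0,0), heading=0, pen down
LT 90: heading 0 -> 90
FD 20: (0,0) -> (0,20) [heading=90, draw]
FD 15: (0,20) -> (0,35) [heading=90, draw]
Final: pos=(0,35), heading=90, 2 segment(s) drawn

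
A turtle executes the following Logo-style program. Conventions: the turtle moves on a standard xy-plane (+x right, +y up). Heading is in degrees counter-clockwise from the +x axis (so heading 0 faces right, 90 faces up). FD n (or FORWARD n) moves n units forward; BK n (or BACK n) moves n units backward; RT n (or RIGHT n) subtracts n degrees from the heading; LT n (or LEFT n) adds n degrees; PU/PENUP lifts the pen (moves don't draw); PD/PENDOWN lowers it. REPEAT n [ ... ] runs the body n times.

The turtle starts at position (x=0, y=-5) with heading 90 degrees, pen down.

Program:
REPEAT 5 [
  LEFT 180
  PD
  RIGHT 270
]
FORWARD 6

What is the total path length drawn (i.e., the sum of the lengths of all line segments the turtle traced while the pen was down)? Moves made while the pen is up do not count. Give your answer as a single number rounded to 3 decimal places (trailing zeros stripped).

Executing turtle program step by step:
Start: pos=(0,-5), heading=90, pen down
REPEAT 5 [
  -- iteration 1/5 --
  LT 180: heading 90 -> 270
  PD: pen down
  RT 270: heading 270 -> 0
  -- iteration 2/5 --
  LT 180: heading 0 -> 180
  PD: pen down
  RT 270: heading 180 -> 270
  -- iteration 3/5 --
  LT 180: heading 270 -> 90
  PD: pen down
  RT 270: heading 90 -> 180
  -- iteration 4/5 --
  LT 180: heading 180 -> 0
  PD: pen down
  RT 270: heading 0 -> 90
  -- iteration 5/5 --
  LT 180: heading 90 -> 270
  PD: pen down
  RT 270: heading 270 -> 0
]
FD 6: (0,-5) -> (6,-5) [heading=0, draw]
Final: pos=(6,-5), heading=0, 1 segment(s) drawn

Segment lengths:
  seg 1: (0,-5) -> (6,-5), length = 6
Total = 6

Answer: 6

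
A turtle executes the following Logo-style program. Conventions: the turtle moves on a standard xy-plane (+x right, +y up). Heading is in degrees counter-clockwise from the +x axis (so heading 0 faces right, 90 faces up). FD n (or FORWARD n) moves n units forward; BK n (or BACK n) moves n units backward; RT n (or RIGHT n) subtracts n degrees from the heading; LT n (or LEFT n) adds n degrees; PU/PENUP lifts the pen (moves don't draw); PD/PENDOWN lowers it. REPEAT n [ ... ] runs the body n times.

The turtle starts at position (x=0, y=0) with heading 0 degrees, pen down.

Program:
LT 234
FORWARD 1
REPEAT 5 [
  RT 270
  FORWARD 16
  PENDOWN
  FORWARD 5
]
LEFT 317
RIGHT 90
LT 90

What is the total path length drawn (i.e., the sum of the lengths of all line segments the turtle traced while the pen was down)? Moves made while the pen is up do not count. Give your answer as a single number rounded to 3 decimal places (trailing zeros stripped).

Answer: 106

Derivation:
Executing turtle program step by step:
Start: pos=(0,0), heading=0, pen down
LT 234: heading 0 -> 234
FD 1: (0,0) -> (-0.588,-0.809) [heading=234, draw]
REPEAT 5 [
  -- iteration 1/5 --
  RT 270: heading 234 -> 324
  FD 16: (-0.588,-0.809) -> (12.356,-10.214) [heading=324, draw]
  PD: pen down
  FD 5: (12.356,-10.214) -> (16.402,-13.153) [heading=324, draw]
  -- iteration 2/5 --
  RT 270: heading 324 -> 54
  FD 16: (16.402,-13.153) -> (25.806,-0.208) [heading=54, draw]
  PD: pen down
  FD 5: (25.806,-0.208) -> (28.745,3.837) [heading=54, draw]
  -- iteration 3/5 --
  RT 270: heading 54 -> 144
  FD 16: (28.745,3.837) -> (15.801,13.241) [heading=144, draw]
  PD: pen down
  FD 5: (15.801,13.241) -> (11.756,16.18) [heading=144, draw]
  -- iteration 4/5 --
  RT 270: heading 144 -> 234
  FD 16: (11.756,16.18) -> (2.351,3.236) [heading=234, draw]
  PD: pen down
  FD 5: (2.351,3.236) -> (-0.588,-0.809) [heading=234, draw]
  -- iteration 5/5 --
  RT 270: heading 234 -> 324
  FD 16: (-0.588,-0.809) -> (12.356,-10.214) [heading=324, draw]
  PD: pen down
  FD 5: (12.356,-10.214) -> (16.402,-13.153) [heading=324, draw]
]
LT 317: heading 324 -> 281
RT 90: heading 281 -> 191
LT 90: heading 191 -> 281
Final: pos=(16.402,-13.153), heading=281, 11 segment(s) drawn

Segment lengths:
  seg 1: (0,0) -> (-0.588,-0.809), length = 1
  seg 2: (-0.588,-0.809) -> (12.356,-10.214), length = 16
  seg 3: (12.356,-10.214) -> (16.402,-13.153), length = 5
  seg 4: (16.402,-13.153) -> (25.806,-0.208), length = 16
  seg 5: (25.806,-0.208) -> (28.745,3.837), length = 5
  seg 6: (28.745,3.837) -> (15.801,13.241), length = 16
  seg 7: (15.801,13.241) -> (11.756,16.18), length = 5
  seg 8: (11.756,16.18) -> (2.351,3.236), length = 16
  seg 9: (2.351,3.236) -> (-0.588,-0.809), length = 5
  seg 10: (-0.588,-0.809) -> (12.356,-10.214), length = 16
  seg 11: (12.356,-10.214) -> (16.402,-13.153), length = 5
Total = 106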